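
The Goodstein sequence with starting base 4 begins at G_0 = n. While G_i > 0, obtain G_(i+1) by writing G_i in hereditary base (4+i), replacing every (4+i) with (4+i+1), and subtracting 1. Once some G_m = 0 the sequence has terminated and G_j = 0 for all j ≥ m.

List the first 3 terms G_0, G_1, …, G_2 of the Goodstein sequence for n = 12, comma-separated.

12, 14, 15

step 0: 12 = 3·4; sub 5 for 4: 3·5; = 15; G_1 = 15−1 = 14
step 1: 14 = 2·5 + 4; sub 6 for 5: 2·6 + 4; = 16; G_2 = 16−1 = 15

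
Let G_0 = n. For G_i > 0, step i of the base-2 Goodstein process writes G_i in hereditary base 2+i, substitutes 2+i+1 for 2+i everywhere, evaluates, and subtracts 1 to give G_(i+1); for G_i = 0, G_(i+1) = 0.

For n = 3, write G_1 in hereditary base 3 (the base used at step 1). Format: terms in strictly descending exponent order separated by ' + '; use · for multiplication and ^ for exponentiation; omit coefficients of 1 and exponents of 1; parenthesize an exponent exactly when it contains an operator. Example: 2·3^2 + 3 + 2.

3 —HB2→ 2 + 1 —bump→ 3 + 1 = 4 —(−1)→ 3
3 —HB3→ 3 —bump→ 4 = 4 —(−1)→ 3

3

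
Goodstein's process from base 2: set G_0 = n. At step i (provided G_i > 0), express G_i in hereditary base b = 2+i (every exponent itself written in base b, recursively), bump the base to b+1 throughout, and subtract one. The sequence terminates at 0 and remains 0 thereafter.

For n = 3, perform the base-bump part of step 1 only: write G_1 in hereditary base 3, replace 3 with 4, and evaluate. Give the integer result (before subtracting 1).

i=0: 3 = 2 + 1 (b=2); 2→3: 3 + 1 = 4; 4−1 = 3
i=1: 3 = 3 (b=3); 3→4: 4 = 4; 4−1 = 3

4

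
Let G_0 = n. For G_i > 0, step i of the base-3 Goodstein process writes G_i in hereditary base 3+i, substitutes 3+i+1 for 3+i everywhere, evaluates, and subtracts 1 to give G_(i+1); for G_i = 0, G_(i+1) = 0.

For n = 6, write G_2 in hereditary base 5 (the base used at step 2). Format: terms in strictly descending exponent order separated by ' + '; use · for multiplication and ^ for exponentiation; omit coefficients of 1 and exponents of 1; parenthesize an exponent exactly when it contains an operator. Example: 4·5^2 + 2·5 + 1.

G_0=6  [base 3] 2·3  →[3↦4]→  2·4 = 8  −1 ⇒ G_1=7
G_1=7  [base 4] 4 + 3  →[4↦5]→  5 + 3 = 8  −1 ⇒ G_2=7

5 + 2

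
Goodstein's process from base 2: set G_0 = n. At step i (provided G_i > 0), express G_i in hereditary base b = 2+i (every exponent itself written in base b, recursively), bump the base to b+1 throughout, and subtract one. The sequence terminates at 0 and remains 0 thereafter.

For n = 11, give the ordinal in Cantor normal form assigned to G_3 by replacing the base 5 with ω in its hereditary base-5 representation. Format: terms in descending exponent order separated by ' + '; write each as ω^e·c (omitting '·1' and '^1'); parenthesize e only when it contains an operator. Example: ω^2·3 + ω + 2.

ω^(ω + 1) + 2

i=0: 11 = 2^(2 + 1) + 2 + 1 (b=2); 2→3: 3^(3 + 1) + 3 + 1 = 85; 85−1 = 84
i=1: 84 = 3^(3 + 1) + 3 (b=3); 3→4: 4^(4 + 1) + 4 = 1028; 1028−1 = 1027
i=2: 1027 = 4^(4 + 1) + 3 (b=4); 4→5: 5^(5 + 1) + 3 = 15628; 15628−1 = 15627
i=3: 15627 = 5^(5 + 1) + 2 (b=5); 5→6: 6^(6 + 1) + 2 = 279938; 279938−1 = 279937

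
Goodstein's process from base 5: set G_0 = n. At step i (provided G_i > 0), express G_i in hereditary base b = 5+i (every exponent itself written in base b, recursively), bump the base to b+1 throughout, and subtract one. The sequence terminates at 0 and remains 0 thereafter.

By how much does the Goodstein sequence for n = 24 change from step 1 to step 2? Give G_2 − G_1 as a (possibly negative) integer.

24 —HB5→ 4·5 + 4 —bump→ 4·6 + 4 = 28 —(−1)→ 27
27 —HB6→ 4·6 + 3 —bump→ 4·7 + 3 = 31 —(−1)→ 30

3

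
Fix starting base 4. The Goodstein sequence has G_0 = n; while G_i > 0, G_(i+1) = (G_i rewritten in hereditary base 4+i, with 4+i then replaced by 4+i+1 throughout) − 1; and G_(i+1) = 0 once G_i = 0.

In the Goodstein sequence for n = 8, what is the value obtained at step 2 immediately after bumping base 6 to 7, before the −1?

8 —HB4→ 2·4 —bump→ 2·5 = 10 —(−1)→ 9
9 —HB5→ 5 + 4 —bump→ 6 + 4 = 10 —(−1)→ 9
9 —HB6→ 6 + 3 —bump→ 7 + 3 = 10 —(−1)→ 9

10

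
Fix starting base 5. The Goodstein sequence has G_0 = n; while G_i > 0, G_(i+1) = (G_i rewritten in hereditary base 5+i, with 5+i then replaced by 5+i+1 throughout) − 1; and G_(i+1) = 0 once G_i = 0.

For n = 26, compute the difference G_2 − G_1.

base 5: 26 = 5^2 + 1; at 6: 6^2 + 1 = 37; next = 36
base 6: 36 = 6^2; at 7: 7^2 = 49; next = 48

12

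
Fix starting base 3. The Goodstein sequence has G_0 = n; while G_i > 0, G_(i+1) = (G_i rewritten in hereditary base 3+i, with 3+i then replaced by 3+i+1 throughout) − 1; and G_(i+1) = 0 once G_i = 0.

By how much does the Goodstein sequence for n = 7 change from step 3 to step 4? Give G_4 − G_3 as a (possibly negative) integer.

G_0 = 7. HB_3(7) = 2·3 + 1. Bump = 9. G_1 = 8.
G_1 = 8. HB_4(8) = 2·4. Bump = 10. G_2 = 9.
G_2 = 9. HB_5(9) = 5 + 4. Bump = 10. G_3 = 9.
G_3 = 9. HB_6(9) = 6 + 3. Bump = 10. G_4 = 9.

0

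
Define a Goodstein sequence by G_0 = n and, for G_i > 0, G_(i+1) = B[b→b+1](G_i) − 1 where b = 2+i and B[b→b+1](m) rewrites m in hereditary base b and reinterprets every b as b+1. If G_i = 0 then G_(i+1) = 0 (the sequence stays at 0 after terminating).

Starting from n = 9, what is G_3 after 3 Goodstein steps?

[0] 9 ≡ 2^(2 + 1) + 1 (base 2). Lift 3: 82. −1: 81.
[1] 81 ≡ 3^(3 + 1) (base 3). Lift 4: 1024. −1: 1023.
[2] 1023 ≡ 3·4^4 + 3·4^3 + 3·4^2 + 3·4 + 3 (base 4). Lift 5: 9843. −1: 9842.

9842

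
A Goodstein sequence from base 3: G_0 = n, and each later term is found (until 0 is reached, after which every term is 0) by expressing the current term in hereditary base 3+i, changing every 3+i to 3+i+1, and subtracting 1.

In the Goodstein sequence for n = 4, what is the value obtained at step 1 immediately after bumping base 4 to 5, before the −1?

G_0 = 4. HB_3(4) = 3 + 1. Bump = 5. G_1 = 4.
G_1 = 4. HB_4(4) = 4. Bump = 5. G_2 = 4.

5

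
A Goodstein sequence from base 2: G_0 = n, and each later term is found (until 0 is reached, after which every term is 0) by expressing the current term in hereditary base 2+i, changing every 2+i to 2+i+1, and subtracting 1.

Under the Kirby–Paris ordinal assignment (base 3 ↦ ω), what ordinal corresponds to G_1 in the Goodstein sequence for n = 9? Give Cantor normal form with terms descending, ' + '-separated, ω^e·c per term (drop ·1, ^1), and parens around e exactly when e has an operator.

ω^(ω + 1)

[0] 9 ≡ 2^(2 + 1) + 1 (base 2). Lift 3: 82. −1: 81.
[1] 81 ≡ 3^(3 + 1) (base 3). Lift 4: 1024. −1: 1023.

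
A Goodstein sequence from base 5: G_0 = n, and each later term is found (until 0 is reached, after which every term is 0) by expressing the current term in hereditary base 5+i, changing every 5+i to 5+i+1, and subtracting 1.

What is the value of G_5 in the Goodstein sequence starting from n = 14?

19

G_0=14  [base 5] 2·5 + 4  →[5↦6]→  2·6 + 4 = 16  −1 ⇒ G_1=15
G_1=15  [base 6] 2·6 + 3  →[6↦7]→  2·7 + 3 = 17  −1 ⇒ G_2=16
G_2=16  [base 7] 2·7 + 2  →[7↦8]→  2·8 + 2 = 18  −1 ⇒ G_3=17
G_3=17  [base 8] 2·8 + 1  →[8↦9]→  2·9 + 1 = 19  −1 ⇒ G_4=18
G_4=18  [base 9] 2·9  →[9↦10]→  2·10 = 20  −1 ⇒ G_5=19
G_5=19  [base 10] 10 + 9  →[10↦11]→  11 + 9 = 20  −1 ⇒ G_6=19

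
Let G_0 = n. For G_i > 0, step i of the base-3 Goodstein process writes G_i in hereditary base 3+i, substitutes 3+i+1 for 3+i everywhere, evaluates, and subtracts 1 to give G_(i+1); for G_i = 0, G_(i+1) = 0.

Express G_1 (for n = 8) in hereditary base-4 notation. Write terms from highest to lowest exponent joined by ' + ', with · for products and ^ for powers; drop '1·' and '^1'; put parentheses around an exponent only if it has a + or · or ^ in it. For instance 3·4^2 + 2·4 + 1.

2·4 + 1

8 —HB3→ 2·3 + 2 —bump→ 2·4 + 2 = 10 —(−1)→ 9
9 —HB4→ 2·4 + 1 —bump→ 2·5 + 1 = 11 —(−1)→ 10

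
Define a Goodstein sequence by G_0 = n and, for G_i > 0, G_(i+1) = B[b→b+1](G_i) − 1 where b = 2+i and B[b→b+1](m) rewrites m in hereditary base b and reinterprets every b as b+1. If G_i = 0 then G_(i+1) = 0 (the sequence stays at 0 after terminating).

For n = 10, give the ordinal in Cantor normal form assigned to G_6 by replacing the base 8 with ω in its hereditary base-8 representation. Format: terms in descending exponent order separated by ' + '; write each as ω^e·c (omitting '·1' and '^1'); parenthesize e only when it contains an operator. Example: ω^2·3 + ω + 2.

ω^ω·5 + ω^5·5 + ω^4·5 + ω^3·5 + ω^2·5 + ω·5 + 3

(0) 10|_2 = 2^(2 + 1) + 2 ↦ 3^(3 + 1) + 3|_3 = 84 ⇒ 83
(1) 83|_3 = 3^(3 + 1) + 2 ↦ 4^(4 + 1) + 2|_4 = 1026 ⇒ 1025
(2) 1025|_4 = 4^(4 + 1) + 1 ↦ 5^(5 + 1) + 1|_5 = 15626 ⇒ 15625
(3) 15625|_5 = 5^(5 + 1) ↦ 6^(6 + 1)|_6 = 279936 ⇒ 279935
(4) 279935|_6 = 5·6^6 + 5·6^5 + 5·6^4 + 5·6^3 + 5·6^2 + 5·6 + 5 ↦ 5·7^7 + 5·7^5 + 5·7^4 + 5·7^3 + 5·7^2 + 5·7 + 5|_7 = 4215755 ⇒ 4215754
(5) 4215754|_7 = 5·7^7 + 5·7^5 + 5·7^4 + 5·7^3 + 5·7^2 + 5·7 + 4 ↦ 5·8^8 + 5·8^5 + 5·8^4 + 5·8^3 + 5·8^2 + 5·8 + 4|_8 = 84073324 ⇒ 84073323
(6) 84073323|_8 = 5·8^8 + 5·8^5 + 5·8^4 + 5·8^3 + 5·8^2 + 5·8 + 3 ↦ 5·9^9 + 5·9^5 + 5·9^4 + 5·9^3 + 5·9^2 + 5·9 + 3|_9 = 1937434593 ⇒ 1937434592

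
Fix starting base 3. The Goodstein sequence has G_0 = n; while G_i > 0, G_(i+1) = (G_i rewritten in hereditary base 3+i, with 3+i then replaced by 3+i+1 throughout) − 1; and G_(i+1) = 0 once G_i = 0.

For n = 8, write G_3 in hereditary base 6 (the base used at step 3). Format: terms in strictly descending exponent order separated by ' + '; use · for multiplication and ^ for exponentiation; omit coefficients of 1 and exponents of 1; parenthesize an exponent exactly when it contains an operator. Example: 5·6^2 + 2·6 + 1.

G_0 = 8. HB_3(8) = 2·3 + 2. Bump = 10. G_1 = 9.
G_1 = 9. HB_4(9) = 2·4 + 1. Bump = 11. G_2 = 10.
G_2 = 10. HB_5(10) = 2·5. Bump = 12. G_3 = 11.
G_3 = 11. HB_6(11) = 6 + 5. Bump = 12. G_4 = 11.

6 + 5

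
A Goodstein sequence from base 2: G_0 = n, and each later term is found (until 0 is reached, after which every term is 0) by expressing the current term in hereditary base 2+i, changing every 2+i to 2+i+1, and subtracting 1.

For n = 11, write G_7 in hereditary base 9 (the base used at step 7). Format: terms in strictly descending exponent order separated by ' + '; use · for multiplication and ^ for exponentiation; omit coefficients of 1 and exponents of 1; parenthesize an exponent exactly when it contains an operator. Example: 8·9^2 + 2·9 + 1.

7·9^9 + 7·9^7 + 7·9^6 + 7·9^5 + 7·9^4 + 7·9^3 + 7·9^2 + 7·9 + 6

G_0 = 11. HB_2(11) = 2^(2 + 1) + 2 + 1. Bump = 85. G_1 = 84.
G_1 = 84. HB_3(84) = 3^(3 + 1) + 3. Bump = 1028. G_2 = 1027.
G_2 = 1027. HB_4(1027) = 4^(4 + 1) + 3. Bump = 15628. G_3 = 15627.
G_3 = 15627. HB_5(15627) = 5^(5 + 1) + 2. Bump = 279938. G_4 = 279937.
G_4 = 279937. HB_6(279937) = 6^(6 + 1) + 1. Bump = 5764802. G_5 = 5764801.
G_5 = 5764801. HB_7(5764801) = 7^(7 + 1). Bump = 134217728. G_6 = 134217727.
G_6 = 134217727. HB_8(134217727) = 7·8^8 + 7·8^7 + 7·8^6 + 7·8^5 + 7·8^4 + 7·8^3 + 7·8^2 + 7·8 + 7. Bump = 2749609303. G_7 = 2749609302.
G_7 = 2749609302. HB_9(2749609302) = 7·9^9 + 7·9^7 + 7·9^6 + 7·9^5 + 7·9^4 + 7·9^3 + 7·9^2 + 7·9 + 6. Bump = 70077777776. G_8 = 70077777775.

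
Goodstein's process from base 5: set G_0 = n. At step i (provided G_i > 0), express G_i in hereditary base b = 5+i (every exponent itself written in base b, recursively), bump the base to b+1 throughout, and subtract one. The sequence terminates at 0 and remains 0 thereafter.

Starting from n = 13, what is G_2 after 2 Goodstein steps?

15

G_0=13  [base 5] 2·5 + 3  →[5↦6]→  2·6 + 3 = 15  −1 ⇒ G_1=14
G_1=14  [base 6] 2·6 + 2  →[6↦7]→  2·7 + 2 = 16  −1 ⇒ G_2=15
G_2=15  [base 7] 2·7 + 1  →[7↦8]→  2·8 + 1 = 17  −1 ⇒ G_3=16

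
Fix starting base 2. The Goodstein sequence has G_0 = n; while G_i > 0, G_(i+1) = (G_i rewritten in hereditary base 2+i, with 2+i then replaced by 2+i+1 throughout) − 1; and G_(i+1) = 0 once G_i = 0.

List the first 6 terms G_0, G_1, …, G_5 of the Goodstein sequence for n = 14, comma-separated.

base 2: 14 = 2^(2 + 1) + 2^2 + 2; at 3: 3^(3 + 1) + 3^3 + 3 = 111; next = 110
base 3: 110 = 3^(3 + 1) + 3^3 + 2; at 4: 4^(4 + 1) + 4^4 + 2 = 1282; next = 1281
base 4: 1281 = 4^(4 + 1) + 4^4 + 1; at 5: 5^(5 + 1) + 5^5 + 1 = 18751; next = 18750
base 5: 18750 = 5^(5 + 1) + 5^5; at 6: 6^(6 + 1) + 6^6 = 326592; next = 326591
base 6: 326591 = 6^(6 + 1) + 5·6^5 + 5·6^4 + 5·6^3 + 5·6^2 + 5·6 + 5; at 7: 7^(7 + 1) + 5·7^5 + 5·7^4 + 5·7^3 + 5·7^2 + 5·7 + 5 = 5862841; next = 5862840

14, 110, 1281, 18750, 326591, 5862840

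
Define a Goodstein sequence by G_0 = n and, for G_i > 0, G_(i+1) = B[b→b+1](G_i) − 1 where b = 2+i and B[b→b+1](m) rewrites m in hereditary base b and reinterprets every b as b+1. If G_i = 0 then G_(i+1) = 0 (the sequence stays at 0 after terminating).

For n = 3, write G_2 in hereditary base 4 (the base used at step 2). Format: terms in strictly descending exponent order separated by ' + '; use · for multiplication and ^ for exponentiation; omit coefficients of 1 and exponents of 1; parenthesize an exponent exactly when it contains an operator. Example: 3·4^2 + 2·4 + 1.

3

step 0: 3 = 2 + 1; sub 3 for 2: 3 + 1; = 4; G_1 = 4−1 = 3
step 1: 3 = 3; sub 4 for 3: 4; = 4; G_2 = 4−1 = 3
step 2: 3 = 3; sub 5 for 4: 3; = 3; G_3 = 3−1 = 2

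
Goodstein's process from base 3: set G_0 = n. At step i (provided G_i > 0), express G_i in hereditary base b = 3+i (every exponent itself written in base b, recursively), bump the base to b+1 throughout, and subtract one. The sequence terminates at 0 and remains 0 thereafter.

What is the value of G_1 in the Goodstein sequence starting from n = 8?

9

i=0: 8 = 2·3 + 2 (b=3); 3→4: 2·4 + 2 = 10; 10−1 = 9
i=1: 9 = 2·4 + 1 (b=4); 4→5: 2·5 + 1 = 11; 11−1 = 10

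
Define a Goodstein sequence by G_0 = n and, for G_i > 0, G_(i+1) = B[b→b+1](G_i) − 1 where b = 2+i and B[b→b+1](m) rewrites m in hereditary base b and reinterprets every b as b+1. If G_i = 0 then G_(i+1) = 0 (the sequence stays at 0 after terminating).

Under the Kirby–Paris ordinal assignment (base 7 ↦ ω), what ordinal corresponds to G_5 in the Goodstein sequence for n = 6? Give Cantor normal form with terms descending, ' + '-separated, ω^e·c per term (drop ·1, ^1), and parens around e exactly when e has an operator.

ω^5·5 + ω^4·5 + ω^3·5 + ω^2·5 + ω·5 + 4

[0] 6 ≡ 2^2 + 2 (base 2). Lift 3: 30. −1: 29.
[1] 29 ≡ 3^3 + 2 (base 3). Lift 4: 258. −1: 257.
[2] 257 ≡ 4^4 + 1 (base 4). Lift 5: 3126. −1: 3125.
[3] 3125 ≡ 5^5 (base 5). Lift 6: 46656. −1: 46655.
[4] 46655 ≡ 5·6^5 + 5·6^4 + 5·6^3 + 5·6^2 + 5·6 + 5 (base 6). Lift 7: 98040. −1: 98039.
[5] 98039 ≡ 5·7^5 + 5·7^4 + 5·7^3 + 5·7^2 + 5·7 + 4 (base 7). Lift 8: 187244. −1: 187243.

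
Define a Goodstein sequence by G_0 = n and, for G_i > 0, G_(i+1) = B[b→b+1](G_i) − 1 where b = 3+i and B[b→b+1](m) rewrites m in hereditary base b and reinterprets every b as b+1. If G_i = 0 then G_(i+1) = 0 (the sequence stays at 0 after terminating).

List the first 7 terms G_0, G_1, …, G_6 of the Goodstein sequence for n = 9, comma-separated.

(0) 9|_3 = 3^2 ↦ 4^2|_4 = 16 ⇒ 15
(1) 15|_4 = 3·4 + 3 ↦ 3·5 + 3|_5 = 18 ⇒ 17
(2) 17|_5 = 3·5 + 2 ↦ 3·6 + 2|_6 = 20 ⇒ 19
(3) 19|_6 = 3·6 + 1 ↦ 3·7 + 1|_7 = 22 ⇒ 21
(4) 21|_7 = 3·7 ↦ 3·8|_8 = 24 ⇒ 23
(5) 23|_8 = 2·8 + 7 ↦ 2·9 + 7|_9 = 25 ⇒ 24

9, 15, 17, 19, 21, 23, 24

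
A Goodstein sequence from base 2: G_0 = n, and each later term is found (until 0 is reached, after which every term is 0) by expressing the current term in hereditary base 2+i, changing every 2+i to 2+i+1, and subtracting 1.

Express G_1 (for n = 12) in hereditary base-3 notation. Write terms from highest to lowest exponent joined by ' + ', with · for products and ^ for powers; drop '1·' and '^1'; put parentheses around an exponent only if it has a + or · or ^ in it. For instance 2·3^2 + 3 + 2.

(0) 12|_2 = 2^(2 + 1) + 2^2 ↦ 3^(3 + 1) + 3^3|_3 = 108 ⇒ 107
(1) 107|_3 = 3^(3 + 1) + 2·3^2 + 2·3 + 2 ↦ 4^(4 + 1) + 2·4^2 + 2·4 + 2|_4 = 1066 ⇒ 1065

3^(3 + 1) + 2·3^2 + 2·3 + 2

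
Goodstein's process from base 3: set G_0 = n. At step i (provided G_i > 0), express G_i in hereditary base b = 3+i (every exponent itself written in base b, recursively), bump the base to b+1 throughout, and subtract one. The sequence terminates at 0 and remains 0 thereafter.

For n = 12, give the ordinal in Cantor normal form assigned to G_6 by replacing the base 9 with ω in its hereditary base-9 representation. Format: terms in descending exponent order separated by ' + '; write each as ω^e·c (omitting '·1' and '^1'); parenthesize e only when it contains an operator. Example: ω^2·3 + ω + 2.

(0) 12|_3 = 3^2 + 3 ↦ 4^2 + 4|_4 = 20 ⇒ 19
(1) 19|_4 = 4^2 + 3 ↦ 5^2 + 3|_5 = 28 ⇒ 27
(2) 27|_5 = 5^2 + 2 ↦ 6^2 + 2|_6 = 38 ⇒ 37
(3) 37|_6 = 6^2 + 1 ↦ 7^2 + 1|_7 = 50 ⇒ 49
(4) 49|_7 = 7^2 ↦ 8^2|_8 = 64 ⇒ 63
(5) 63|_8 = 7·8 + 7 ↦ 7·9 + 7|_9 = 70 ⇒ 69
(6) 69|_9 = 7·9 + 6 ↦ 7·10 + 6|_10 = 76 ⇒ 75

ω·7 + 6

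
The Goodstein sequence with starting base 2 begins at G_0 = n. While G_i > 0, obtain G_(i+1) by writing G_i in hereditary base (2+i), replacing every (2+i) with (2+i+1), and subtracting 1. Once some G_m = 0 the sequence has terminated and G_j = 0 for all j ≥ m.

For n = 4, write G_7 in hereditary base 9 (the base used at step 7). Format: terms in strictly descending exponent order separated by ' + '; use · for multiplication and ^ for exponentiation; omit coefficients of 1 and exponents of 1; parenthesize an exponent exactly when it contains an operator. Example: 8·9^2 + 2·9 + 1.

2·9^2 + 9 + 2

base 2: 4 = 2^2; at 3: 3^3 = 27; next = 26
base 3: 26 = 2·3^2 + 2·3 + 2; at 4: 2·4^2 + 2·4 + 2 = 42; next = 41
base 4: 41 = 2·4^2 + 2·4 + 1; at 5: 2·5^2 + 2·5 + 1 = 61; next = 60
base 5: 60 = 2·5^2 + 2·5; at 6: 2·6^2 + 2·6 = 84; next = 83
base 6: 83 = 2·6^2 + 6 + 5; at 7: 2·7^2 + 7 + 5 = 110; next = 109
base 7: 109 = 2·7^2 + 7 + 4; at 8: 2·8^2 + 8 + 4 = 140; next = 139
base 8: 139 = 2·8^2 + 8 + 3; at 9: 2·9^2 + 9 + 3 = 174; next = 173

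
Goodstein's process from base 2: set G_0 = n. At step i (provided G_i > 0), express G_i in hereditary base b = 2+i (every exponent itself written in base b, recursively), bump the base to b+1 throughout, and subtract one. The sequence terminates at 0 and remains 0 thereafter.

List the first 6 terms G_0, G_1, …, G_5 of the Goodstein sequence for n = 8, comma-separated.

8, 80, 553, 6310, 93395, 1647195

i=0: 8 = 2^(2 + 1) (b=2); 2→3: 3^(3 + 1) = 81; 81−1 = 80
i=1: 80 = 2·3^3 + 2·3^2 + 2·3 + 2 (b=3); 3→4: 2·4^4 + 2·4^2 + 2·4 + 2 = 554; 554−1 = 553
i=2: 553 = 2·4^4 + 2·4^2 + 2·4 + 1 (b=4); 4→5: 2·5^5 + 2·5^2 + 2·5 + 1 = 6311; 6311−1 = 6310
i=3: 6310 = 2·5^5 + 2·5^2 + 2·5 (b=5); 5→6: 2·6^6 + 2·6^2 + 2·6 = 93396; 93396−1 = 93395
i=4: 93395 = 2·6^6 + 2·6^2 + 6 + 5 (b=6); 6→7: 2·7^7 + 2·7^2 + 7 + 5 = 1647196; 1647196−1 = 1647195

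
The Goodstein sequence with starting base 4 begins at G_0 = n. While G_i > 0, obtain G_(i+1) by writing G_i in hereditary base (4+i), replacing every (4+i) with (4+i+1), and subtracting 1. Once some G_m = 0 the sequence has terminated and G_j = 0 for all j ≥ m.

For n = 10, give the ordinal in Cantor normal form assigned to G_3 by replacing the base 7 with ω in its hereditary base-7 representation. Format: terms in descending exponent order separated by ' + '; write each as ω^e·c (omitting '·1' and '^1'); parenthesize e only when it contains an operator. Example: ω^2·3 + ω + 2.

base 4: 10 = 2·4 + 2; at 5: 2·5 + 2 = 12; next = 11
base 5: 11 = 2·5 + 1; at 6: 2·6 + 1 = 13; next = 12
base 6: 12 = 2·6; at 7: 2·7 = 14; next = 13
base 7: 13 = 7 + 6; at 8: 8 + 6 = 14; next = 13

ω + 6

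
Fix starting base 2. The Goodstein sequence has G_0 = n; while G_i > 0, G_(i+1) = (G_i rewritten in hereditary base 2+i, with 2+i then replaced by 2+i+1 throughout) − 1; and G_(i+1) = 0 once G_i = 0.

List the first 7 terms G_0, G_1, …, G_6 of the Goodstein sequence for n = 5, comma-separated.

(0) 5|_2 = 2^2 + 1 ↦ 3^3 + 1|_3 = 28 ⇒ 27
(1) 27|_3 = 3^3 ↦ 4^4|_4 = 256 ⇒ 255
(2) 255|_4 = 3·4^3 + 3·4^2 + 3·4 + 3 ↦ 3·5^3 + 3·5^2 + 3·5 + 3|_5 = 468 ⇒ 467
(3) 467|_5 = 3·5^3 + 3·5^2 + 3·5 + 2 ↦ 3·6^3 + 3·6^2 + 3·6 + 2|_6 = 776 ⇒ 775
(4) 775|_6 = 3·6^3 + 3·6^2 + 3·6 + 1 ↦ 3·7^3 + 3·7^2 + 3·7 + 1|_7 = 1198 ⇒ 1197
(5) 1197|_7 = 3·7^3 + 3·7^2 + 3·7 ↦ 3·8^3 + 3·8^2 + 3·8|_8 = 1752 ⇒ 1751

5, 27, 255, 467, 775, 1197, 1751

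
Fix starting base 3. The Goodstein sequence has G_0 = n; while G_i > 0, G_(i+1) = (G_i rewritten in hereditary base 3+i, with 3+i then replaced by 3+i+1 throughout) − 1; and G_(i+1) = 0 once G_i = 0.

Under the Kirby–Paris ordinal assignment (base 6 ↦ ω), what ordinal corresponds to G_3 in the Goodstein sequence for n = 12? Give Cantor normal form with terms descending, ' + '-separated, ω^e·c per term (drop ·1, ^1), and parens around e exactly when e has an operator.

ω^2 + 1

12 —HB3→ 3^2 + 3 —bump→ 4^2 + 4 = 20 —(−1)→ 19
19 —HB4→ 4^2 + 3 —bump→ 5^2 + 3 = 28 —(−1)→ 27
27 —HB5→ 5^2 + 2 —bump→ 6^2 + 2 = 38 —(−1)→ 37
37 —HB6→ 6^2 + 1 —bump→ 7^2 + 1 = 50 —(−1)→ 49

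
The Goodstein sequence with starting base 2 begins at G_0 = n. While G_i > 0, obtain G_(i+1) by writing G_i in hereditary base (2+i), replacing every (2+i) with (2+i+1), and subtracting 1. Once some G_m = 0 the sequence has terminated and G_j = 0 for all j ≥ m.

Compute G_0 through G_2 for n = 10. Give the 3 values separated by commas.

step 0: 10 = 2^(2 + 1) + 2; sub 3 for 2: 3^(3 + 1) + 3; = 84; G_1 = 84−1 = 83
step 1: 83 = 3^(3 + 1) + 2; sub 4 for 3: 4^(4 + 1) + 2; = 1026; G_2 = 1026−1 = 1025

10, 83, 1025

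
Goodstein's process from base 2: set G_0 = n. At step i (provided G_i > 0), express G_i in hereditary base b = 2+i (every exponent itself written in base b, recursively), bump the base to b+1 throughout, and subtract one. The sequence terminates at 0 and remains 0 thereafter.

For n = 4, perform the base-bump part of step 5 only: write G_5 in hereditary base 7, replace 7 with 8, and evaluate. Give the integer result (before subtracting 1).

G_0=4  [base 2] 2^2  →[2↦3]→  3^3 = 27  −1 ⇒ G_1=26
G_1=26  [base 3] 2·3^2 + 2·3 + 2  →[3↦4]→  2·4^2 + 2·4 + 2 = 42  −1 ⇒ G_2=41
G_2=41  [base 4] 2·4^2 + 2·4 + 1  →[4↦5]→  2·5^2 + 2·5 + 1 = 61  −1 ⇒ G_3=60
G_3=60  [base 5] 2·5^2 + 2·5  →[5↦6]→  2·6^2 + 2·6 = 84  −1 ⇒ G_4=83
G_4=83  [base 6] 2·6^2 + 6 + 5  →[6↦7]→  2·7^2 + 7 + 5 = 110  −1 ⇒ G_5=109
G_5=109  [base 7] 2·7^2 + 7 + 4  →[7↦8]→  2·8^2 + 8 + 4 = 140  −1 ⇒ G_6=139

140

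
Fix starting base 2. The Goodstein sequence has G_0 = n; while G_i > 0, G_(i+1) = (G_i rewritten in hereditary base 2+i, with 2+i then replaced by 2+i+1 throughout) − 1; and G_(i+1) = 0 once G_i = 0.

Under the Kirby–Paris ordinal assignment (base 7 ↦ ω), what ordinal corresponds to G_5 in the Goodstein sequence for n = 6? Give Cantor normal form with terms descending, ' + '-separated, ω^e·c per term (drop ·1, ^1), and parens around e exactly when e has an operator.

i=0: 6 = 2^2 + 2 (b=2); 2→3: 3^3 + 3 = 30; 30−1 = 29
i=1: 29 = 3^3 + 2 (b=3); 3→4: 4^4 + 2 = 258; 258−1 = 257
i=2: 257 = 4^4 + 1 (b=4); 4→5: 5^5 + 1 = 3126; 3126−1 = 3125
i=3: 3125 = 5^5 (b=5); 5→6: 6^6 = 46656; 46656−1 = 46655
i=4: 46655 = 5·6^5 + 5·6^4 + 5·6^3 + 5·6^2 + 5·6 + 5 (b=6); 6→7: 5·7^5 + 5·7^4 + 5·7^3 + 5·7^2 + 5·7 + 5 = 98040; 98040−1 = 98039

ω^5·5 + ω^4·5 + ω^3·5 + ω^2·5 + ω·5 + 4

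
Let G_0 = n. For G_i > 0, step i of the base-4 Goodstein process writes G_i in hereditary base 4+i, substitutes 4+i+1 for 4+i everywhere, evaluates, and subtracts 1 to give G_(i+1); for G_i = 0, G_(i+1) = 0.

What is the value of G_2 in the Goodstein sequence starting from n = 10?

12

G_0 = 10. HB_4(10) = 2·4 + 2. Bump = 12. G_1 = 11.
G_1 = 11. HB_5(11) = 2·5 + 1. Bump = 13. G_2 = 12.
G_2 = 12. HB_6(12) = 2·6. Bump = 14. G_3 = 13.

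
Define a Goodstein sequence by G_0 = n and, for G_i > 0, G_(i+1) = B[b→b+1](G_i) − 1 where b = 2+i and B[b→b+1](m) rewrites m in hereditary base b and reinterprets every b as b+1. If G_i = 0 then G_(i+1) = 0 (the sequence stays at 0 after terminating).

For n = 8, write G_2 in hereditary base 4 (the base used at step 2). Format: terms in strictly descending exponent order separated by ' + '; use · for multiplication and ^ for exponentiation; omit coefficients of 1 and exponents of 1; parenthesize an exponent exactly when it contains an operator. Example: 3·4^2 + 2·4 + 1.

2·4^4 + 2·4^2 + 2·4 + 1

8 —HB2→ 2^(2 + 1) —bump→ 3^(3 + 1) = 81 —(−1)→ 80
80 —HB3→ 2·3^3 + 2·3^2 + 2·3 + 2 —bump→ 2·4^4 + 2·4^2 + 2·4 + 2 = 554 —(−1)→ 553
553 —HB4→ 2·4^4 + 2·4^2 + 2·4 + 1 —bump→ 2·5^5 + 2·5^2 + 2·5 + 1 = 6311 —(−1)→ 6310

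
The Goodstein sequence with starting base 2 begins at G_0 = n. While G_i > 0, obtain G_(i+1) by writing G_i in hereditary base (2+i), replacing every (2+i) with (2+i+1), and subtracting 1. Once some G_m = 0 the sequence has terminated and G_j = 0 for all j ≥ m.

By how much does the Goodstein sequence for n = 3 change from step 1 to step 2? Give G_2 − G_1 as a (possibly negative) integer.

[0] 3 ≡ 2 + 1 (base 2). Lift 3: 4. −1: 3.
[1] 3 ≡ 3 (base 3). Lift 4: 4. −1: 3.

0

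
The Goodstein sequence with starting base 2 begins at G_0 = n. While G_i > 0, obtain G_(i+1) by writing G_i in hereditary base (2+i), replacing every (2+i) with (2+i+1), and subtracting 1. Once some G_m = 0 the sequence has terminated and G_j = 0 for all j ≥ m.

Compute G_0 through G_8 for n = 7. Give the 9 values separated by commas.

(0) 7|_2 = 2^2 + 2 + 1 ↦ 3^3 + 3 + 1|_3 = 31 ⇒ 30
(1) 30|_3 = 3^3 + 3 ↦ 4^4 + 4|_4 = 260 ⇒ 259
(2) 259|_4 = 4^4 + 3 ↦ 5^5 + 3|_5 = 3128 ⇒ 3127
(3) 3127|_5 = 5^5 + 2 ↦ 6^6 + 2|_6 = 46658 ⇒ 46657
(4) 46657|_6 = 6^6 + 1 ↦ 7^7 + 1|_7 = 823544 ⇒ 823543
(5) 823543|_7 = 7^7 ↦ 8^8|_8 = 16777216 ⇒ 16777215
(6) 16777215|_8 = 7·8^7 + 7·8^6 + 7·8^5 + 7·8^4 + 7·8^3 + 7·8^2 + 7·8 + 7 ↦ 7·9^7 + 7·9^6 + 7·9^5 + 7·9^4 + 7·9^3 + 7·9^2 + 7·9 + 7|_9 = 37665880 ⇒ 37665879
(7) 37665879|_9 = 7·9^7 + 7·9^6 + 7·9^5 + 7·9^4 + 7·9^3 + 7·9^2 + 7·9 + 6 ↦ 7·10^7 + 7·10^6 + 7·10^5 + 7·10^4 + 7·10^3 + 7·10^2 + 7·10 + 6|_10 = 77777776 ⇒ 77777775

7, 30, 259, 3127, 46657, 823543, 16777215, 37665879, 77777775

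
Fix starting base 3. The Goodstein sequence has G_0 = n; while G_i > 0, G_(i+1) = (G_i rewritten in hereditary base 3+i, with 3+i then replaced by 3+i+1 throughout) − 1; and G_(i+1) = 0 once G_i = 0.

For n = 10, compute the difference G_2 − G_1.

base 3: 10 = 3^2 + 1; at 4: 4^2 + 1 = 17; next = 16
base 4: 16 = 4^2; at 5: 5^2 = 25; next = 24

8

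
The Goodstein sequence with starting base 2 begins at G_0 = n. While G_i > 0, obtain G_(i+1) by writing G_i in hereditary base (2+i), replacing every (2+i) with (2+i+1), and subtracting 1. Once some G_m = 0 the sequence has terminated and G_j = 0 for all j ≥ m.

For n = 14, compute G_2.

(0) 14|_2 = 2^(2 + 1) + 2^2 + 2 ↦ 3^(3 + 1) + 3^3 + 3|_3 = 111 ⇒ 110
(1) 110|_3 = 3^(3 + 1) + 3^3 + 2 ↦ 4^(4 + 1) + 4^4 + 2|_4 = 1282 ⇒ 1281
(2) 1281|_4 = 4^(4 + 1) + 4^4 + 1 ↦ 5^(5 + 1) + 5^5 + 1|_5 = 18751 ⇒ 18750

1281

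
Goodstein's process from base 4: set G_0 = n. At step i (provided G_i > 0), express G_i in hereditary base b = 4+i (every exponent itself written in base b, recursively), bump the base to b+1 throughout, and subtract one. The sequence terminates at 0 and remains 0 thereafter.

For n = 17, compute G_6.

51

base 4: 17 = 4^2 + 1; at 5: 5^2 + 1 = 26; next = 25
base 5: 25 = 5^2; at 6: 6^2 = 36; next = 35
base 6: 35 = 5·6 + 5; at 7: 5·7 + 5 = 40; next = 39
base 7: 39 = 5·7 + 4; at 8: 5·8 + 4 = 44; next = 43
base 8: 43 = 5·8 + 3; at 9: 5·9 + 3 = 48; next = 47
base 9: 47 = 5·9 + 2; at 10: 5·10 + 2 = 52; next = 51
base 10: 51 = 5·10 + 1; at 11: 5·11 + 1 = 56; next = 55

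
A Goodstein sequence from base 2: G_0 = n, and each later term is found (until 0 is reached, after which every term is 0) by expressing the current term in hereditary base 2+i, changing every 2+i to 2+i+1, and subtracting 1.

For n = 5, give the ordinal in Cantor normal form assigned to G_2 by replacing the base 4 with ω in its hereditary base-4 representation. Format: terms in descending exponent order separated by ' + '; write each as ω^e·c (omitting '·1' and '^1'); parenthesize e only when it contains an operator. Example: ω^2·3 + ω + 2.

ω^3·3 + ω^2·3 + ω·3 + 3

base 2: 5 = 2^2 + 1; at 3: 3^3 + 1 = 28; next = 27
base 3: 27 = 3^3; at 4: 4^4 = 256; next = 255
base 4: 255 = 3·4^3 + 3·4^2 + 3·4 + 3; at 5: 3·5^3 + 3·5^2 + 3·5 + 3 = 468; next = 467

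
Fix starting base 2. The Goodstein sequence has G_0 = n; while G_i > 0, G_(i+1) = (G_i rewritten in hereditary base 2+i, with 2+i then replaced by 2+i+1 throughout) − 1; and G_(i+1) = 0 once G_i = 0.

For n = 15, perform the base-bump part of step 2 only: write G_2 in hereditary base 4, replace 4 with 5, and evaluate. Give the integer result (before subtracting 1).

(0) 15|_2 = 2^(2 + 1) + 2^2 + 2 + 1 ↦ 3^(3 + 1) + 3^3 + 3 + 1|_3 = 112 ⇒ 111
(1) 111|_3 = 3^(3 + 1) + 3^3 + 3 ↦ 4^(4 + 1) + 4^4 + 4|_4 = 1284 ⇒ 1283
(2) 1283|_4 = 4^(4 + 1) + 4^4 + 3 ↦ 5^(5 + 1) + 5^5 + 3|_5 = 18753 ⇒ 18752

18753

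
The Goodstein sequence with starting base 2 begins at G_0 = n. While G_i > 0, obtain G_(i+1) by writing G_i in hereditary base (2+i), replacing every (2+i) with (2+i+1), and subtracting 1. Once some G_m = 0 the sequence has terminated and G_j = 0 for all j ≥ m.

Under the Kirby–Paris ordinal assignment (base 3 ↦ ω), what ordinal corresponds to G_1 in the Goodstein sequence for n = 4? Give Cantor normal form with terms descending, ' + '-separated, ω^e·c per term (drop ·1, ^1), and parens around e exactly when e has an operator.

[0] 4 ≡ 2^2 (base 2). Lift 3: 27. −1: 26.
[1] 26 ≡ 2·3^2 + 2·3 + 2 (base 3). Lift 4: 42. −1: 41.

ω^2·2 + ω·2 + 2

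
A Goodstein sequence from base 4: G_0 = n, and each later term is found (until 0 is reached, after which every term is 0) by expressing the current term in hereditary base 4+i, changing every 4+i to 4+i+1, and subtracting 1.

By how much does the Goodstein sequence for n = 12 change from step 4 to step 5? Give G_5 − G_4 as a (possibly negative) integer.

1

step 0: 12 = 3·4; sub 5 for 4: 3·5; = 15; G_1 = 15−1 = 14
step 1: 14 = 2·5 + 4; sub 6 for 5: 2·6 + 4; = 16; G_2 = 16−1 = 15
step 2: 15 = 2·6 + 3; sub 7 for 6: 2·7 + 3; = 17; G_3 = 17−1 = 16
step 3: 16 = 2·7 + 2; sub 8 for 7: 2·8 + 2; = 18; G_4 = 18−1 = 17
step 4: 17 = 2·8 + 1; sub 9 for 8: 2·9 + 1; = 19; G_5 = 19−1 = 18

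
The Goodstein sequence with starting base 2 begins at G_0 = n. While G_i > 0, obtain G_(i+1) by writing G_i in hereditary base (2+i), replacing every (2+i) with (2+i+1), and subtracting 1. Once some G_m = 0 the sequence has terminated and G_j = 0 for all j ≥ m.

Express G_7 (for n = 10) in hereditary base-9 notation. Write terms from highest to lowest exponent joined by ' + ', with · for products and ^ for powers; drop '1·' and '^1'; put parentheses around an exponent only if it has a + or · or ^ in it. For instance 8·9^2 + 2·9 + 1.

5·9^9 + 5·9^5 + 5·9^4 + 5·9^3 + 5·9^2 + 5·9 + 2

base 2: 10 = 2^(2 + 1) + 2; at 3: 3^(3 + 1) + 3 = 84; next = 83
base 3: 83 = 3^(3 + 1) + 2; at 4: 4^(4 + 1) + 2 = 1026; next = 1025
base 4: 1025 = 4^(4 + 1) + 1; at 5: 5^(5 + 1) + 1 = 15626; next = 15625
base 5: 15625 = 5^(5 + 1); at 6: 6^(6 + 1) = 279936; next = 279935
base 6: 279935 = 5·6^6 + 5·6^5 + 5·6^4 + 5·6^3 + 5·6^2 + 5·6 + 5; at 7: 5·7^7 + 5·7^5 + 5·7^4 + 5·7^3 + 5·7^2 + 5·7 + 5 = 4215755; next = 4215754
base 7: 4215754 = 5·7^7 + 5·7^5 + 5·7^4 + 5·7^3 + 5·7^2 + 5·7 + 4; at 8: 5·8^8 + 5·8^5 + 5·8^4 + 5·8^3 + 5·8^2 + 5·8 + 4 = 84073324; next = 84073323
base 8: 84073323 = 5·8^8 + 5·8^5 + 5·8^4 + 5·8^3 + 5·8^2 + 5·8 + 3; at 9: 5·9^9 + 5·9^5 + 5·9^4 + 5·9^3 + 5·9^2 + 5·9 + 3 = 1937434593; next = 1937434592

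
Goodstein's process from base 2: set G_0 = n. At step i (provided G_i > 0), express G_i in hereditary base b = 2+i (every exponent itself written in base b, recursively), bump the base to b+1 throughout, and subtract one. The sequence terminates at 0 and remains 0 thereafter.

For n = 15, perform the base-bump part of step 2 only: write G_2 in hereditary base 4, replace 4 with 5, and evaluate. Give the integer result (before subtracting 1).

18753

i=0: 15 = 2^(2 + 1) + 2^2 + 2 + 1 (b=2); 2→3: 3^(3 + 1) + 3^3 + 3 + 1 = 112; 112−1 = 111
i=1: 111 = 3^(3 + 1) + 3^3 + 3 (b=3); 3→4: 4^(4 + 1) + 4^4 + 4 = 1284; 1284−1 = 1283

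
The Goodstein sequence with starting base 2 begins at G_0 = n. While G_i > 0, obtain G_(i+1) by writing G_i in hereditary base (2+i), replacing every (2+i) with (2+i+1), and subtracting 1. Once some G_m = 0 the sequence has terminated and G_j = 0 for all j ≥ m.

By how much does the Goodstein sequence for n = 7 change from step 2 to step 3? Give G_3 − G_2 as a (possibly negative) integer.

2868

G_0 = 7. HB_2(7) = 2^2 + 2 + 1. Bump = 31. G_1 = 30.
G_1 = 30. HB_3(30) = 3^3 + 3. Bump = 260. G_2 = 259.
G_2 = 259. HB_4(259) = 4^4 + 3. Bump = 3128. G_3 = 3127.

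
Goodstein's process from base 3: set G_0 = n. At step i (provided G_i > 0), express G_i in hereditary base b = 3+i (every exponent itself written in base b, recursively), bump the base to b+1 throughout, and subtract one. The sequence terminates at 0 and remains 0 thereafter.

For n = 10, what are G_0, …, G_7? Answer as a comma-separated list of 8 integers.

10, 16, 24, 27, 30, 33, 36, 39

[0] 10 ≡ 3^2 + 1 (base 3). Lift 4: 17. −1: 16.
[1] 16 ≡ 4^2 (base 4). Lift 5: 25. −1: 24.
[2] 24 ≡ 4·5 + 4 (base 5). Lift 6: 28. −1: 27.
[3] 27 ≡ 4·6 + 3 (base 6). Lift 7: 31. −1: 30.
[4] 30 ≡ 4·7 + 2 (base 7). Lift 8: 34. −1: 33.
[5] 33 ≡ 4·8 + 1 (base 8). Lift 9: 37. −1: 36.
[6] 36 ≡ 4·9 (base 9). Lift 10: 40. −1: 39.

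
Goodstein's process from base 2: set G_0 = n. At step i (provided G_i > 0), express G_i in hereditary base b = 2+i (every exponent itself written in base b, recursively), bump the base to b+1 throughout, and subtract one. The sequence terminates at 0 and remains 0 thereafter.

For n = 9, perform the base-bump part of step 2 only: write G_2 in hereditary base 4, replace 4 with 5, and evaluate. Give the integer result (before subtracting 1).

9843

G_0=9  [base 2] 2^(2 + 1) + 1  →[2↦3]→  3^(3 + 1) + 1 = 82  −1 ⇒ G_1=81
G_1=81  [base 3] 3^(3 + 1)  →[3↦4]→  4^(4 + 1) = 1024  −1 ⇒ G_2=1023
G_2=1023  [base 4] 3·4^4 + 3·4^3 + 3·4^2 + 3·4 + 3  →[4↦5]→  3·5^5 + 3·5^3 + 3·5^2 + 3·5 + 3 = 9843  −1 ⇒ G_3=9842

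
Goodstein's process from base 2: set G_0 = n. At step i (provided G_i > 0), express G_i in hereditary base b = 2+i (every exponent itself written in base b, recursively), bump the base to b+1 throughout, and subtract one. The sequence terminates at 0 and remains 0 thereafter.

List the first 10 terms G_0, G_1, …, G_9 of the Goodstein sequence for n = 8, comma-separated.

step 0: 8 = 2^(2 + 1); sub 3 for 2: 3^(3 + 1); = 81; G_1 = 81−1 = 80
step 1: 80 = 2·3^3 + 2·3^2 + 2·3 + 2; sub 4 for 3: 2·4^4 + 2·4^2 + 2·4 + 2; = 554; G_2 = 554−1 = 553
step 2: 553 = 2·4^4 + 2·4^2 + 2·4 + 1; sub 5 for 4: 2·5^5 + 2·5^2 + 2·5 + 1; = 6311; G_3 = 6311−1 = 6310
step 3: 6310 = 2·5^5 + 2·5^2 + 2·5; sub 6 for 5: 2·6^6 + 2·6^2 + 2·6; = 93396; G_4 = 93396−1 = 93395
step 4: 93395 = 2·6^6 + 2·6^2 + 6 + 5; sub 7 for 6: 2·7^7 + 2·7^2 + 7 + 5; = 1647196; G_5 = 1647196−1 = 1647195
step 5: 1647195 = 2·7^7 + 2·7^2 + 7 + 4; sub 8 for 7: 2·8^8 + 2·8^2 + 8 + 4; = 33554572; G_6 = 33554572−1 = 33554571
step 6: 33554571 = 2·8^8 + 2·8^2 + 8 + 3; sub 9 for 8: 2·9^9 + 2·9^2 + 9 + 3; = 774841152; G_7 = 774841152−1 = 774841151
step 7: 774841151 = 2·9^9 + 2·9^2 + 9 + 2; sub 10 for 9: 2·10^10 + 2·10^2 + 10 + 2; = 20000000212; G_8 = 20000000212−1 = 20000000211
step 8: 20000000211 = 2·10^10 + 2·10^2 + 10 + 1; sub 11 for 10: 2·11^11 + 2·11^2 + 11 + 1; = 570623341476; G_9 = 570623341476−1 = 570623341475

8, 80, 553, 6310, 93395, 1647195, 33554571, 774841151, 20000000211, 570623341475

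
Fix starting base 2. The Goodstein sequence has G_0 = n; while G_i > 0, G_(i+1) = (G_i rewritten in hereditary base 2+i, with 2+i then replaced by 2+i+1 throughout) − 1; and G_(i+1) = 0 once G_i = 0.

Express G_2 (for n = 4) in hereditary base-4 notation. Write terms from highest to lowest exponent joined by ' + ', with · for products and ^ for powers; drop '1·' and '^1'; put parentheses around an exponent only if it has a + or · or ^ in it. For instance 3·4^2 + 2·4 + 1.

2·4^2 + 2·4 + 1

step 0: 4 = 2^2; sub 3 for 2: 3^3; = 27; G_1 = 27−1 = 26
step 1: 26 = 2·3^2 + 2·3 + 2; sub 4 for 3: 2·4^2 + 2·4 + 2; = 42; G_2 = 42−1 = 41
step 2: 41 = 2·4^2 + 2·4 + 1; sub 5 for 4: 2·5^2 + 2·5 + 1; = 61; G_3 = 61−1 = 60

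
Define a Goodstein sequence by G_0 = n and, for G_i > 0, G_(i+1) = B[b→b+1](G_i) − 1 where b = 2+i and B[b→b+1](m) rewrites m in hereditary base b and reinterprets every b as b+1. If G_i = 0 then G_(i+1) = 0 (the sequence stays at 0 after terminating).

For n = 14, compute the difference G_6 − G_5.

128542131

G_0 = 14. HB_2(14) = 2^(2 + 1) + 2^2 + 2. Bump = 111. G_1 = 110.
G_1 = 110. HB_3(110) = 3^(3 + 1) + 3^3 + 2. Bump = 1282. G_2 = 1281.
G_2 = 1281. HB_4(1281) = 4^(4 + 1) + 4^4 + 1. Bump = 18751. G_3 = 18750.
G_3 = 18750. HB_5(18750) = 5^(5 + 1) + 5^5. Bump = 326592. G_4 = 326591.
G_4 = 326591. HB_6(326591) = 6^(6 + 1) + 5·6^5 + 5·6^4 + 5·6^3 + 5·6^2 + 5·6 + 5. Bump = 5862841. G_5 = 5862840.
G_5 = 5862840. HB_7(5862840) = 7^(7 + 1) + 5·7^5 + 5·7^4 + 5·7^3 + 5·7^2 + 5·7 + 4. Bump = 134404972. G_6 = 134404971.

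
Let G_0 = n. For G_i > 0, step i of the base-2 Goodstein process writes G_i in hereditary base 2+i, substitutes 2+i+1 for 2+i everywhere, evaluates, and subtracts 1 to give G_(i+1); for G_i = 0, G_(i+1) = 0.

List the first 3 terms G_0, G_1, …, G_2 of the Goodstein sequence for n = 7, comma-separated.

7, 30, 259

i=0: 7 = 2^2 + 2 + 1 (b=2); 2→3: 3^3 + 3 + 1 = 31; 31−1 = 30
i=1: 30 = 3^3 + 3 (b=3); 3→4: 4^4 + 4 = 260; 260−1 = 259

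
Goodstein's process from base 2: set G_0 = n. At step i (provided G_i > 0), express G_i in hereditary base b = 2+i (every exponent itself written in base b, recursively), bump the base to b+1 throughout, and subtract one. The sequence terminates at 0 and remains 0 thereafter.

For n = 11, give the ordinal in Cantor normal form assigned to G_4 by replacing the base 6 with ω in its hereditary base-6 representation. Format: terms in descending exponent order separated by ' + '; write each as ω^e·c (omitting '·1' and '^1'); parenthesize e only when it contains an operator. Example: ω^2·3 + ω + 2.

[0] 11 ≡ 2^(2 + 1) + 2 + 1 (base 2). Lift 3: 85. −1: 84.
[1] 84 ≡ 3^(3 + 1) + 3 (base 3). Lift 4: 1028. −1: 1027.
[2] 1027 ≡ 4^(4 + 1) + 3 (base 4). Lift 5: 15628. −1: 15627.
[3] 15627 ≡ 5^(5 + 1) + 2 (base 5). Lift 6: 279938. −1: 279937.
[4] 279937 ≡ 6^(6 + 1) + 1 (base 6). Lift 7: 5764802. −1: 5764801.

ω^(ω + 1) + 1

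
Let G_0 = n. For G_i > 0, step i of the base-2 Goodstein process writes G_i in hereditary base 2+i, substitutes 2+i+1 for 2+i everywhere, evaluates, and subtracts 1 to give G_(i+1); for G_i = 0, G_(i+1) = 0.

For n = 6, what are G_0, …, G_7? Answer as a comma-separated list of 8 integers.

6, 29, 257, 3125, 46655, 98039, 187243, 332147

base 2: 6 = 2^2 + 2; at 3: 3^3 + 3 = 30; next = 29
base 3: 29 = 3^3 + 2; at 4: 4^4 + 2 = 258; next = 257
base 4: 257 = 4^4 + 1; at 5: 5^5 + 1 = 3126; next = 3125
base 5: 3125 = 5^5; at 6: 6^6 = 46656; next = 46655
base 6: 46655 = 5·6^5 + 5·6^4 + 5·6^3 + 5·6^2 + 5·6 + 5; at 7: 5·7^5 + 5·7^4 + 5·7^3 + 5·7^2 + 5·7 + 5 = 98040; next = 98039
base 7: 98039 = 5·7^5 + 5·7^4 + 5·7^3 + 5·7^2 + 5·7 + 4; at 8: 5·8^5 + 5·8^4 + 5·8^3 + 5·8^2 + 5·8 + 4 = 187244; next = 187243
base 8: 187243 = 5·8^5 + 5·8^4 + 5·8^3 + 5·8^2 + 5·8 + 3; at 9: 5·9^5 + 5·9^4 + 5·9^3 + 5·9^2 + 5·9 + 3 = 332148; next = 332147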